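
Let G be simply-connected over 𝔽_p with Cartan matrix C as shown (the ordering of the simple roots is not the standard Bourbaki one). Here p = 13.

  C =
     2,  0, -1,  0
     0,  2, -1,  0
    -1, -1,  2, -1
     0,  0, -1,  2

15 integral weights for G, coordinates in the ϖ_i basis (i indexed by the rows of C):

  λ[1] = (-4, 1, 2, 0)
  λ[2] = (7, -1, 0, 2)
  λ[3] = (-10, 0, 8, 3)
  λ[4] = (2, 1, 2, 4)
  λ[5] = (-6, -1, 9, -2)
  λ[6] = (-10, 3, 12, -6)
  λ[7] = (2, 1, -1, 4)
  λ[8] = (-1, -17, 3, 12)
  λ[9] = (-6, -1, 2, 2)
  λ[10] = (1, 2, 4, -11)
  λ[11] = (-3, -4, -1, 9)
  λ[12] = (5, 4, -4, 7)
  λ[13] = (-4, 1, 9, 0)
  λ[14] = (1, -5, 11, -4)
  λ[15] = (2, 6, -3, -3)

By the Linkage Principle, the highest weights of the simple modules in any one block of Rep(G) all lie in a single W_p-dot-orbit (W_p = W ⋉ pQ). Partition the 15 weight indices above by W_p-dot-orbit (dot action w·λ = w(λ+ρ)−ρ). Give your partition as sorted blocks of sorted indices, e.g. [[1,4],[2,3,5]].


Dynkin diagram of C (from the 6 off-diagonal −1 entries): D_4.

Ā_13 reps of the 15 weights (D_4, coords as presented):

  1: (3, 2, 0, 1) · 2: (8, 0, 1, 3) · 3: (8, 0, 1, 3) · 4: (3, 2, 0, 5) · 5: (5, 0, 3, 1) · 6: (5, 0, 3, 1) · 7: (3, 2, 0, 5) · 8: (8, 0, 1, 3) · 9: (3, 2, 0, 1) · 10: (3, 2, 0, 5) · 11: (3, 2, 0, 5) · 12: (3, 2, 0, 5) · 13: (3, 2, 0, 1) · 14: (1, 3, 1, 2) · 15: (1, 3, 1, 2)

5 distinct reps among the 15 weights ⇒ 5 W_13-linkage classes:

[[1, 9, 13], [2, 3, 8], [4, 7, 10, 11, 12], [5, 6], [14, 15]]


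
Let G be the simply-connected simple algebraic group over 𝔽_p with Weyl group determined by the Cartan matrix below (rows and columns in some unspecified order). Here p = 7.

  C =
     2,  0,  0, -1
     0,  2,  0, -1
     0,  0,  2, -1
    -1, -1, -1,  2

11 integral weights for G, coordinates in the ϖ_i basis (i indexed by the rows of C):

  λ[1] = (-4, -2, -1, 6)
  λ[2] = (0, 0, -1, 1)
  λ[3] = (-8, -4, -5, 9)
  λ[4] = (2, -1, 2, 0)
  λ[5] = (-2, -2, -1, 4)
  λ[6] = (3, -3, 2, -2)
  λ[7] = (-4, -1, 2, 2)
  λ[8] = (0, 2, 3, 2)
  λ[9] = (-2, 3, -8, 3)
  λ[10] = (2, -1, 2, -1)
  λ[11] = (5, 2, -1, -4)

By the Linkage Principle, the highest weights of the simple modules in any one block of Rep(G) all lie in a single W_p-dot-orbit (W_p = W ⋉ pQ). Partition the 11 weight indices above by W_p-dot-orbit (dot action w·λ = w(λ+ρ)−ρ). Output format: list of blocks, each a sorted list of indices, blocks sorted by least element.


Type D_4, rank 4, |W|=192; reorder rows/cols to standard.

Alcove-folded reps (p=7, 11 weights, presented ϖ-order):

  λ_1 → (3, 1, 0, 0)
  λ_2 → (1, 1, 0, 2)
  λ_3 → (3, 1, 0, 0)
  λ_4 → (3, 0, 3, 0)
  λ_5 → (1, 1, 0, 2)
  λ_6 → (1, 1, 0, 2)
  λ_7 → (3, 0, 3, 0)
  λ_8 → (3, 1, 0, 0)
  λ_9 → (3, 0, 3, 0)
  λ_10 → (3, 0, 3, 0)
  λ_11 → (3, 0, 3, 0)

These 11 weights hit 3 W_7-dot-orbits; sizes (3, 3, 5):

[[1, 3, 8], [2, 5, 6], [4, 7, 9, 10, 11]]


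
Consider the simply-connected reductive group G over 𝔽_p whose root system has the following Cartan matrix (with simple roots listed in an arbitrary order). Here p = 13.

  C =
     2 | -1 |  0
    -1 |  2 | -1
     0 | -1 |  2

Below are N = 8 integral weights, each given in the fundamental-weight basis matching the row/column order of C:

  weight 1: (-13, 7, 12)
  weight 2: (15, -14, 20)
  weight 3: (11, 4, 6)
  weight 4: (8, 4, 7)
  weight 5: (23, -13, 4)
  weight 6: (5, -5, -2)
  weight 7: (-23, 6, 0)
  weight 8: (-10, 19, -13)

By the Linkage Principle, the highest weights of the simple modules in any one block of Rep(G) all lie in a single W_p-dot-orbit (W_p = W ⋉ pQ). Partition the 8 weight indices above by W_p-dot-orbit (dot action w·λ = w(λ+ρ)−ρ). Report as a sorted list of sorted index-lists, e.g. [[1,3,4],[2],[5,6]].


Type A_3, rank 3, |W|=24; reorder rows/cols to standard.

Ā_13 reps of the 8 weights (A_3, coords as presented):

  λ_1+ρ ↦ (0, 4, 1)
  λ_2+ρ ↦ (8, 2, 3)
  λ_3+ρ ↦ (1, 1, 4)
  λ_4+ρ ↦ (0, 4, 1)
  λ_5+ρ ↦ (1, 1, 4)
  λ_6+ρ ↦ (1, 1, 4)
  λ_7+ρ ↦ (1, 1, 4)
  λ_8+ρ ↦ (1, 1, 4)

Grouping the 8 weights by Ā_13-representative: 3 linkage classes.

[[1, 4], [2], [3, 5, 6, 7, 8]]


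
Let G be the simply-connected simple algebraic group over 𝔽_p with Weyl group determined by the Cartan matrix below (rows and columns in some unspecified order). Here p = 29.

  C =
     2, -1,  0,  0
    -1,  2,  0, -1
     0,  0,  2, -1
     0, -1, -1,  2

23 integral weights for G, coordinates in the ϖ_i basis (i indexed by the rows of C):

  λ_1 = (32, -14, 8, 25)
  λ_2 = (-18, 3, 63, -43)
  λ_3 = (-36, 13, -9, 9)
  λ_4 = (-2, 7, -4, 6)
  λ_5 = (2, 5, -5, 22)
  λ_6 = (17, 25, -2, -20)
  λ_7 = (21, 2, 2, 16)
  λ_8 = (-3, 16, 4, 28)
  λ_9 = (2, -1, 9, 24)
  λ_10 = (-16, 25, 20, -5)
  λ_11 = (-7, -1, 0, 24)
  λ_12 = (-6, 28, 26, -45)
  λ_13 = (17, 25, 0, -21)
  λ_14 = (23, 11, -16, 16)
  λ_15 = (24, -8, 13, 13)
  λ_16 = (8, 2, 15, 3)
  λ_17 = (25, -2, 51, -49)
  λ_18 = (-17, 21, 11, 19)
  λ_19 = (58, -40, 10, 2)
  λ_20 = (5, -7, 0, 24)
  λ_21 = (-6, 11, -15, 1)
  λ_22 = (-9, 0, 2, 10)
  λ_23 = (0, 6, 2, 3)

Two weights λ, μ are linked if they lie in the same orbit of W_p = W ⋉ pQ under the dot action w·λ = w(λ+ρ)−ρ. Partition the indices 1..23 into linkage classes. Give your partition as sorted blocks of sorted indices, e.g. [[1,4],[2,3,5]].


A_4 Cartan matrix, 4 simple roots permuted; ρ=(1,1,1,1).

λ_j+ρ reflected into Ā_29 (⟨·,θ^∨⟩≤29); 4-tuples as given:

  1: (6, 3, 13, 4)
  2: (6, 3, 13, 4)
  3: (8, 2, 5, 8)
  4: (1, 7, 3, 4)
  5: (0, 6, 1, 19)
  6: (3, 6, 4, 1)
  7: (6, 3, 13, 4)
  8: (0, 5, 2, 7)
  9: (0, 6, 1, 19)
  10: (1, 7, 3, 4)
  11: (0, 6, 1, 19)
  12: (0, 5, 2, 7)
  13: (3, 6, 4, 1)
  14: (0, 5, 2, 7)
  15: (1, 7, 3, 4)
  16: (6, 3, 13, 4)
  17: (0, 6, 1, 19)
  18: (6, 3, 13, 4)
  19: (3, 6, 4, 1)
  20: (0, 6, 1, 19)
  21: (0, 5, 2, 7)
  22: (1, 7, 3, 4)
  23: (1, 7, 3, 4)

The 23 indices split into 6 linkage classes (same alcove rep ⇔ same W_29-dot-orbit):

[[1, 2, 7, 16, 18], [3], [4, 10, 15, 22, 23], [5, 9, 11, 17, 20], [6, 13, 19], [8, 12, 14, 21]]


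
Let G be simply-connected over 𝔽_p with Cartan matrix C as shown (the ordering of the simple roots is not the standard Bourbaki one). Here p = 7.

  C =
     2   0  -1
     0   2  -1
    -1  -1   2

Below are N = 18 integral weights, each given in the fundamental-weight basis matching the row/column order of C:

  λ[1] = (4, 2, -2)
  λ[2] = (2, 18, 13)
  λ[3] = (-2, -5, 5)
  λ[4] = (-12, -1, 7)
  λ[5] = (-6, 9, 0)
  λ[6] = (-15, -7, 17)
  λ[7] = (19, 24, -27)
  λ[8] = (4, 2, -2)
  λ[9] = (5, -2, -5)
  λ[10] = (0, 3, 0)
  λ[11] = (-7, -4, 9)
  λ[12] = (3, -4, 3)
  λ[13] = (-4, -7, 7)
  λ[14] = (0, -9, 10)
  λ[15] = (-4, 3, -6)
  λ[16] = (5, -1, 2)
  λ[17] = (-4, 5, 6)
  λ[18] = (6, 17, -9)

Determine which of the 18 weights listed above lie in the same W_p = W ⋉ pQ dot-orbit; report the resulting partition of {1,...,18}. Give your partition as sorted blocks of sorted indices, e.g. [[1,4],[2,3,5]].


A_3 Cartan matrix, 3 simple roots permuted; ρ=(1,1,1).

λ_j+ρ reflected into Ā_7 (⟨·,θ^∨⟩≤7); 3-tuples as given:

  λ_1+ρ ↦ (4, 2, 1);  λ_2+ρ ↦ (4, 2, 1);  λ_3+ρ ↦ (1, 4, 1);  λ_4+ρ ↦ (3, 0, 1);  λ_5+ρ ↦ (3, 2, 1);  λ_6+ρ ↦ (4, 2, 1);  λ_7+ρ ↦ (1, 4, 1);  λ_8+ρ ↦ (4, 2, 1);  λ_9+ρ ↦ (1, 4, 1);  λ_10+ρ ↦ (1, 4, 1);  λ_11+ρ ↦ (3, 0, 1);  λ_12+ρ ↦ (3, 2, 1);  λ_13+ρ ↦ (1, 4, 1);  λ_14+ρ ↦ (3, 2, 1);  λ_15+ρ ↦ (3, 2, 1);  λ_16+ρ ↦ (4, 2, 1);  λ_17+ρ ↦ (3, 0, 1);  λ_18+ρ ↦ (3, 0, 1)

Partition of {1..18} into 4 W_7-dot-orbits:

[[1, 2, 6, 8, 16], [3, 7, 9, 10, 13], [4, 11, 17, 18], [5, 12, 14, 15]]


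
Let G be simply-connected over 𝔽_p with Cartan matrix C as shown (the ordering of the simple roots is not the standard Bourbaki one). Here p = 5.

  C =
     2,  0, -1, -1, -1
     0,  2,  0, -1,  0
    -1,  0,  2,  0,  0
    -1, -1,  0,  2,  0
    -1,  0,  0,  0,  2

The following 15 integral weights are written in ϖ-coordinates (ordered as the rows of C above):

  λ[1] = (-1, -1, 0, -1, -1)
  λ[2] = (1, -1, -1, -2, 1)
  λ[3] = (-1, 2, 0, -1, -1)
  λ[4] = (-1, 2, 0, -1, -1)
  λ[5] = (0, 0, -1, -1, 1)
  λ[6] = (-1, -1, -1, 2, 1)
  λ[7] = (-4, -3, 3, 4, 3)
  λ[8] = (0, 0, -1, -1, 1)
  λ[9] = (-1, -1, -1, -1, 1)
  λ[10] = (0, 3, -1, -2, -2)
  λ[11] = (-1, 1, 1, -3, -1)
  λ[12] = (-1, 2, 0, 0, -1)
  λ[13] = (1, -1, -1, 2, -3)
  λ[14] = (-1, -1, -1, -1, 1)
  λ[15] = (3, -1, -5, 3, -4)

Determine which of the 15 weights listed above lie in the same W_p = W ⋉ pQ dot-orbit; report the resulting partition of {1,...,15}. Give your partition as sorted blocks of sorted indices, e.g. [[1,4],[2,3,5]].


Type D_5, rank 5, |W|=1920; reorder rows/cols to standard.

Alcove-folded reps (p=5, 15 weights, presented ϖ-order):

  1: (0, 0, 1, 0, 0) · 2: (1, 1, 0, 0, 2) · 3: (0, 3, 1, 0, 0) · 4: (0, 3, 1, 0, 0) · 5: (1, 1, 0, 0, 2) · 6: (0, 0, 0, 0, 2) · 7: (0, 3, 1, 0, 1) · 8: (1, 1, 0, 0, 2) · 9: (0, 0, 0, 0, 2) · 10: (0, 3, 1, 0, 0) · 11: (0, 0, 0, 0, 2) · 12: (0, 3, 1, 0, 0) · 13: (0, 0, 0, 0, 2) · 14: (0, 0, 0, 0, 2) · 15: (0, 3, 1, 0, 0)

The 15 indices split into 5 linkage classes (same alcove rep ⇔ same W_5-dot-orbit):

[[1], [2, 5, 8], [3, 4, 10, 12, 15], [6, 9, 11, 13, 14], [7]]


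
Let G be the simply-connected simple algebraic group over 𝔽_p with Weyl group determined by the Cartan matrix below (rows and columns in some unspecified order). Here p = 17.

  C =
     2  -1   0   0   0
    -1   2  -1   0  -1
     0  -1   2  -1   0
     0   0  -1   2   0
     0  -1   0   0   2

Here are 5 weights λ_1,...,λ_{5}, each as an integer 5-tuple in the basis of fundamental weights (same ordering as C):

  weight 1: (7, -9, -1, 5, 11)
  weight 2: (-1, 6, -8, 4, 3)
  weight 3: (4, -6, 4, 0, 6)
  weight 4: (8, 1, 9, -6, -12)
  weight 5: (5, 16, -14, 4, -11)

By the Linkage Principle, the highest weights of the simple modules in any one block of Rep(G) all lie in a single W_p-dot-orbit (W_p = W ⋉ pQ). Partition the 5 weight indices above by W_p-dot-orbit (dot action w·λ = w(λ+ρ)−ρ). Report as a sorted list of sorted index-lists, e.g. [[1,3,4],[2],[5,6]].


Cartan matrix: type D_5 (|W|=1920); un-permuting the 5 rows.

λ_j+ρ reflected into Ā_17 (⟨·,θ^∨⟩≤17); 5-tuples as given:

  λ_1 → (0, 0, 5, 2, 4) · λ_2 → (0, 0, 5, 2, 4) · λ_3 → (0, 5, 0, 1, 2) · λ_4 → (0, 5, 0, 1, 2) · λ_5 → (0, 0, 5, 2, 4)

Linkage partition of the 5 weights (2 classes, p=17):

[[1, 2, 5], [3, 4]]


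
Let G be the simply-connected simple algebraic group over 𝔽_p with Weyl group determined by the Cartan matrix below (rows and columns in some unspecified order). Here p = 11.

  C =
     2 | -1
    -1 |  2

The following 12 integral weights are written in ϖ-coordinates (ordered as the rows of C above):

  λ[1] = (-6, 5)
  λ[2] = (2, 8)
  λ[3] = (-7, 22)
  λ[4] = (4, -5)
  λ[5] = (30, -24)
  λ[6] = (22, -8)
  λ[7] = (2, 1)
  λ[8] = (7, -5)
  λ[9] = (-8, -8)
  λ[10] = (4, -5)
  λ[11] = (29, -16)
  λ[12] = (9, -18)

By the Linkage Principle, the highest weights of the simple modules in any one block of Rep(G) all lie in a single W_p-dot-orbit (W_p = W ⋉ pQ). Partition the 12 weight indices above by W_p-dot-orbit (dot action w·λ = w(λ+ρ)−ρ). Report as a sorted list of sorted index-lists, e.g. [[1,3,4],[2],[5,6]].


Cartan matrix: type A_2 (|W|=6); un-permuting the 2 rows.

Ā_11 reps of the 12 weights (A_2, coords as presented):

  1: (5, 1)
  2: (2, 8)
  3: (5, 1)
  4: (1, 4)
  5: (2, 8)
  6: (1, 4)
  7: (3, 2)
  8: (4, 4)
  9: (4, 4)
  10: (1, 4)
  11: (4, 4)
  12: (1, 4)

These 12 weights hit 5 W_11-dot-orbits; sizes (2, 2, 4, 1, 3):

[[1, 3], [2, 5], [4, 6, 10, 12], [7], [8, 9, 11]]


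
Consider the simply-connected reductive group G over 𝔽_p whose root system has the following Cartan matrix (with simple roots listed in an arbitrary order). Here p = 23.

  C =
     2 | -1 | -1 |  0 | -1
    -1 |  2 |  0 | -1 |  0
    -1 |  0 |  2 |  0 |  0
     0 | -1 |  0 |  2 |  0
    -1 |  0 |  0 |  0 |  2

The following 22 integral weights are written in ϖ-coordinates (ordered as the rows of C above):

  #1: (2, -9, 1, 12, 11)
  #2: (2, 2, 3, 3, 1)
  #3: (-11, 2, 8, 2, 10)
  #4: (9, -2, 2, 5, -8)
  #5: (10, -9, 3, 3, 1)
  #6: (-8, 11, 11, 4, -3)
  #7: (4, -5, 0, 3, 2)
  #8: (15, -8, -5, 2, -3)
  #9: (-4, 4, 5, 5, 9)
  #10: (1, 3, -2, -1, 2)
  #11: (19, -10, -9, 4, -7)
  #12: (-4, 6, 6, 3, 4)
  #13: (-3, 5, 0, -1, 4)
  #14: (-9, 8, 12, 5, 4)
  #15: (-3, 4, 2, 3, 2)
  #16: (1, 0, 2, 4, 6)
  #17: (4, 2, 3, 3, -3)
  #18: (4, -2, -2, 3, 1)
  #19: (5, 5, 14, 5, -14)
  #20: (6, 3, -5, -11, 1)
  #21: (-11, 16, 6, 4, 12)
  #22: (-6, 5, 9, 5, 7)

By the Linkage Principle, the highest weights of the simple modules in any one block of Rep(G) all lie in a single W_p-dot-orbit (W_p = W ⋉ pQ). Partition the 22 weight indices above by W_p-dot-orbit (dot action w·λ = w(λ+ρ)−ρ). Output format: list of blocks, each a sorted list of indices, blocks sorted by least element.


Root system D_5: the 5×5 matrix C matches after relabeling.

Each λ_j+ρ reduced to Ā_23; 5-tuples below use C's row order:

    1: (2, 1, 3, 5, 7)
    2: (3, 3, 4, 4, 2)
    3: (2, 3, 1, 4, 1)
    4: (2, 1, 3, 5, 7)
    5: (3, 3, 4, 4, 2)
    6: (2, 1, 3, 5, 7)
    7: (1, 4, 1, 0, 3)
    8: (3, 3, 4, 4, 2)
    9: (2, 1, 3, 5, 7)
    10: (1, 4, 1, 0, 3)
    11: (3, 2, 5, 4, 3)
    12: (3, 3, 4, 4, 2)
    13: (1, 4, 1, 0, 3)
    14: (3, 2, 5, 4, 3)
    15: (2, 3, 1, 4, 1)
    16: (2, 1, 3, 5, 7)
    17: (3, 3, 4, 4, 2)
    18: (3, 1, 1, 3, 2)
    19: (3, 2, 5, 4, 3)
    20: (2, 3, 1, 4, 1)
    21: (2, 3, 1, 4, 1)
    22: (3, 2, 5, 4, 3)

These 22 weights hit 6 W_23-dot-orbits; sizes (5, 5, 4, 3, 4, 1):

[[1, 4, 6, 9, 16], [2, 5, 8, 12, 17], [3, 15, 20, 21], [7, 10, 13], [11, 14, 19, 22], [18]]


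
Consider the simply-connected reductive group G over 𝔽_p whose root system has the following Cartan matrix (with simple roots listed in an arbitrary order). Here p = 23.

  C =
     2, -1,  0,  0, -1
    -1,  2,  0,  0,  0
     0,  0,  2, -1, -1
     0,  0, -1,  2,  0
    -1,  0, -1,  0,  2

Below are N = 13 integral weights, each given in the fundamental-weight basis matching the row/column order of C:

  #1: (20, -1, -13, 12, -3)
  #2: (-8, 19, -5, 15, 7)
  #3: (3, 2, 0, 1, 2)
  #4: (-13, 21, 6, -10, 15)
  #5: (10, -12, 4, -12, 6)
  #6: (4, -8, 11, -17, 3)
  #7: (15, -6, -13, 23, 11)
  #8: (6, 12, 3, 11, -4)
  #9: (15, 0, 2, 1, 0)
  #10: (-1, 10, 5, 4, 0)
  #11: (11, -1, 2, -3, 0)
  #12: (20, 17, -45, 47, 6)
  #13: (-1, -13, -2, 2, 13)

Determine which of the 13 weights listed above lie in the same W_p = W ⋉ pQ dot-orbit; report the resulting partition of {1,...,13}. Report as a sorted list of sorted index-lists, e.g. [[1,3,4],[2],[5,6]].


Cartan matrix: type A_5 (|W|=720); un-permuting the 5 rows.

Folding the 13 weights λ_j+ρ into Ā_23 (reps in the given 5-coord order):

  [1] (7, 0, 1, 1, 12) · [2] (4, 3, 1, 2, 3) · [3] (4, 3, 1, 2, 3) · [4] (12, 0, 1, 2, 1) · [5] (0, 11, 6, 5, 1) · [6] (0, 5, 2, 12, 2) · [7] (0, 11, 6, 5, 1) · [8] (4, 3, 1, 2, 3) · [9] (16, 1, 3, 2, 1) · [10] (0, 11, 6, 5, 1) · [11] (12, 0, 1, 2, 1) · [12] (0, 5, 2, 12, 2) · [13] (12, 0, 1, 2, 1)

The 13 indices split into 6 linkage classes (same alcove rep ⇔ same W_23-dot-orbit):

[[1], [2, 3, 8], [4, 11, 13], [5, 7, 10], [6, 12], [9]]


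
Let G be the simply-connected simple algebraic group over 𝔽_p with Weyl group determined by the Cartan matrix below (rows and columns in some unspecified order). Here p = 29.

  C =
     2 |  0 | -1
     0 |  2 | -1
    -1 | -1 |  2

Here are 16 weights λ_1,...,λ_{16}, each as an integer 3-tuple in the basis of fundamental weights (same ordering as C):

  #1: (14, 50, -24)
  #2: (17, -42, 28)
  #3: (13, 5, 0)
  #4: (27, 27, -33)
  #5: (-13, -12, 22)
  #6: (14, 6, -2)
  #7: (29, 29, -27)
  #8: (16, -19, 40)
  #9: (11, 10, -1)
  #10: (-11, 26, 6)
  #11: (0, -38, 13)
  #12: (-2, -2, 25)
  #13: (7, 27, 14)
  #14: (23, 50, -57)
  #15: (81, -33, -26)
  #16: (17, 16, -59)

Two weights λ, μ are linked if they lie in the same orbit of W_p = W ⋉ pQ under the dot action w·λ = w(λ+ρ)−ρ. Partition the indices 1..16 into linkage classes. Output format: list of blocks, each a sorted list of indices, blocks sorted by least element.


Cartan matrix: type A_3 (|W|=24); un-permuting the 3 rows.

λ_j+ρ reflected into Ā_29 (⟨·,θ^∨⟩≤29); 3-tuples as given:

  [1] (14, 6, 1)
  [2] (12, 11, 0)
  [3] (14, 6, 1)
  [4] (1, 1, 24)
  [5] (12, 11, 0)
  [6] (14, 6, 1)
  [7] (1, 1, 24)
  [8] (12, 11, 0)
  [9] (12, 11, 0)
  [10] (2, 19, 3)
  [11] (14, 6, 1)
  [12] (1, 1, 24)
  [13] (14, 6, 1)
  [14] (2, 19, 3)
  [15] (1, 1, 24)
  [16] (12, 11, 0)

The 16 indices split into 4 linkage classes (same alcove rep ⇔ same W_29-dot-orbit):

[[1, 3, 6, 11, 13], [2, 5, 8, 9, 16], [4, 7, 12, 15], [10, 14]]


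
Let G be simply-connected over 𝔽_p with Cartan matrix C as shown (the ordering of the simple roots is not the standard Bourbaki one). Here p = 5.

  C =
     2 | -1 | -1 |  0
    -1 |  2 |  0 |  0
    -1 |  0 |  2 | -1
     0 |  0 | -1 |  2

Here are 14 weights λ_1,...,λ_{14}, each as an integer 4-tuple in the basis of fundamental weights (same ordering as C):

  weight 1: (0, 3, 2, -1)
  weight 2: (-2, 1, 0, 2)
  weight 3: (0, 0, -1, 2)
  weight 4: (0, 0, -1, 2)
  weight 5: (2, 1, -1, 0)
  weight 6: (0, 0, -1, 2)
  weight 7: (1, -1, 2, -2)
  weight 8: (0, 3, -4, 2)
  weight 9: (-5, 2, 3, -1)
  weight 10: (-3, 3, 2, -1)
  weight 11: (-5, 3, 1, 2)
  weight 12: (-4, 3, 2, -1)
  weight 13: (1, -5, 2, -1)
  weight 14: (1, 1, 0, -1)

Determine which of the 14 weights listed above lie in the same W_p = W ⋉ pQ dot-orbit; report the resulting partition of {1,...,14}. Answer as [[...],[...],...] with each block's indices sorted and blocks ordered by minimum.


Type A_4, rank 4, |W|=120; reorder rows/cols to standard.

Each λ_j+ρ reduced to Ā_5; 4-tuples below use C's row order:

    λ_1+ρ ↦ (1, 1, 0, 3)
    λ_2+ρ ↦ (1, 1, 0, 3)
    λ_3+ρ ↦ (1, 1, 0, 3)
    λ_4+ρ ↦ (1, 1, 0, 3)
    λ_5+ρ ↦ (3, 1, 0, 0)
    λ_6+ρ ↦ (1, 1, 0, 3)
    λ_7+ρ ↦ (2, 0, 2, 1)
    λ_8+ρ ↦ (2, 2, 1, 0)
    λ_9+ρ ↦ (3, 1, 0, 0)
    λ_10+ρ ↦ (2, 2, 1, 0)
    λ_11+ρ ↦ (2, 0, 2, 1)
    λ_12+ρ ↦ (3, 1, 0, 0)
    λ_13+ρ ↦ (2, 2, 1, 0)
    λ_14+ρ ↦ (2, 2, 1, 0)

Partition of {1..14} into 4 W_5-dot-orbits:

[[1, 2, 3, 4, 6], [5, 9, 12], [7, 11], [8, 10, 13, 14]]


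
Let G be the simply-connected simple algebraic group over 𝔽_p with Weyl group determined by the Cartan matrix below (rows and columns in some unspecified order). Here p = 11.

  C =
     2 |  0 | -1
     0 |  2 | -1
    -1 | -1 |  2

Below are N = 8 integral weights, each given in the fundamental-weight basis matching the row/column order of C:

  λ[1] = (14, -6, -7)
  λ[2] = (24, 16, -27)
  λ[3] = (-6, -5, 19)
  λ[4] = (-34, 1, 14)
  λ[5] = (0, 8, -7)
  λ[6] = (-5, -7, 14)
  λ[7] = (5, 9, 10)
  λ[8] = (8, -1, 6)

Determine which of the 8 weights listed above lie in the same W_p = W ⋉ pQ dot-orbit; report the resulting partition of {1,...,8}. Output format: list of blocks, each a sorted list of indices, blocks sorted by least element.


Dynkin diagram of C (from the 4 off-diagonal −1 entries): A_3.

Alcove-folded reps (p=11, 8 weights, presented ϖ-order):

  1: (0, 2, 5) · 2: (5, 3, 1) · 3: (4, 5, 2) · 4: (4, 5, 2) · 5: (5, 3, 1) · 6: (0, 2, 5) · 7: (5, 1, 5) · 8: (4, 5, 2)

Grouping the 8 weights by Ā_11-representative: 4 linkage classes.

[[1, 6], [2, 5], [3, 4, 8], [7]]


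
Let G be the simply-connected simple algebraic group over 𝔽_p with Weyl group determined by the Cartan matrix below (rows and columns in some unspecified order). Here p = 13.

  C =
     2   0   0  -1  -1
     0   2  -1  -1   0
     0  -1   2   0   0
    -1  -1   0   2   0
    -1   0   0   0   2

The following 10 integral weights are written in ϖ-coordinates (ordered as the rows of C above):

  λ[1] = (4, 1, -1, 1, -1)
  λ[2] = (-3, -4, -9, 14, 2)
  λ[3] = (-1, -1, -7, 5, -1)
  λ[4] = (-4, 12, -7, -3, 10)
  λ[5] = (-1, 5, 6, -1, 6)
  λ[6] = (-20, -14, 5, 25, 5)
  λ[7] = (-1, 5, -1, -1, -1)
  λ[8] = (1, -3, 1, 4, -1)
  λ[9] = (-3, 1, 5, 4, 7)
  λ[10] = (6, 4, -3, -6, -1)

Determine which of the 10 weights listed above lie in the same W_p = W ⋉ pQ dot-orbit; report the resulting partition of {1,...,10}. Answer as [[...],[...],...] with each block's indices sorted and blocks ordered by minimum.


Root system A_5: the 5×5 matrix C matches after relabeling.

W_13-reps of the 10 weights in Ā_13 (same 5-coord order as C):

  λ_1 → (5, 2, 0, 2, 0);  λ_2 → (0, 8, 0, 2, 2);  λ_3 → (0, 6, 0, 0, 0);  λ_4 → (2, 2, 0, 3, 0);  λ_5 → (0, 6, 0, 0, 0);  λ_6 → (0, 6, 0, 0, 0);  λ_7 → (0, 6, 0, 0, 0);  λ_8 → (2, 2, 0, 3, 0);  λ_9 → (2, 2, 0, 3, 0);  λ_10 → (2, 2, 0, 3, 0)

Linkage partition of the 10 weights (4 classes, p=13):

[[1], [2], [3, 5, 6, 7], [4, 8, 9, 10]]


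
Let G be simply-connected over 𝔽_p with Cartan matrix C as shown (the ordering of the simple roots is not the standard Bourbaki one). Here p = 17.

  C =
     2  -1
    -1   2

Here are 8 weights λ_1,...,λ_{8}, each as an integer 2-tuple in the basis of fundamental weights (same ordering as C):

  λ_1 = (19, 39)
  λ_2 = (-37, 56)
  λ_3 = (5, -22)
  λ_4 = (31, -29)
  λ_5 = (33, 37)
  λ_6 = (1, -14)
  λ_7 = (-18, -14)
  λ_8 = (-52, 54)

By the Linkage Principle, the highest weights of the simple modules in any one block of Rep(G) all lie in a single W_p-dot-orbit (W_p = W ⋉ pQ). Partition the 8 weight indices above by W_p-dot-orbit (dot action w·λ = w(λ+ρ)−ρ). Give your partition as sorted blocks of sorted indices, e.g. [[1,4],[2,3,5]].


Dynkin diagram of C (from the 2 off-diagonal −1 entries): A_2.

Each λ_j+ρ reduced to Ā_17; 2-tuples below use C's row order:

  [1] (6, 8);  [2] (11, 2);  [3] (11, 2);  [4] (11, 2);  [5] (0, 4);  [6] (11, 2);  [7] (0, 4);  [8] (0, 4)

The 8 indices split into 3 linkage classes (same alcove rep ⇔ same W_17-dot-orbit):

[[1], [2, 3, 4, 6], [5, 7, 8]]


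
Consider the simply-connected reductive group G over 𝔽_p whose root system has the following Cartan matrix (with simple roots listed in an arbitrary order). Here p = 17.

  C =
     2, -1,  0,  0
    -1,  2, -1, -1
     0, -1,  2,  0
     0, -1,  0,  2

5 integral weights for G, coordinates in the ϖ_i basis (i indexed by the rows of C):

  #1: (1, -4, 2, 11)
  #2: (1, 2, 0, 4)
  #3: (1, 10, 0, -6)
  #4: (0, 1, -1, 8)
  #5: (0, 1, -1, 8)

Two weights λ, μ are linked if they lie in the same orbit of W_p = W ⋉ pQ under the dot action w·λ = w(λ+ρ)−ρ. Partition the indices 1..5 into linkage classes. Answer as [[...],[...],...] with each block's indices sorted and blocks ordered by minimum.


Type D_4, rank 4, |W|=192; reorder rows/cols to standard.

λ_j+ρ reflected into Ā_17 (⟨·,θ^∨⟩≤17); 4-tuples as given:

    λ_1+ρ ↦ (1, 2, 0, 9)
    λ_2+ρ ↦ (2, 3, 1, 5)
    λ_3+ρ ↦ (2, 3, 1, 5)
    λ_4+ρ ↦ (1, 2, 0, 9)
    λ_5+ρ ↦ (1, 2, 0, 9)

Linkage partition of the 5 weights (2 classes, p=17):

[[1, 4, 5], [2, 3]]


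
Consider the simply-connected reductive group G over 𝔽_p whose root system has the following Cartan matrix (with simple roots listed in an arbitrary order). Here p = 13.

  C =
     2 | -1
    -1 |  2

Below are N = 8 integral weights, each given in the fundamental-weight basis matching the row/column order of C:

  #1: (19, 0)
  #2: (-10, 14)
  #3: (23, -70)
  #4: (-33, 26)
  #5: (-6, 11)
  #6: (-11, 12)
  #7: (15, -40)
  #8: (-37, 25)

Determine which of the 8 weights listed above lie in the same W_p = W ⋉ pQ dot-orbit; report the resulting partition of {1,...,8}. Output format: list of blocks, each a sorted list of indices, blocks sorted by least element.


Root system A_2: the 2×2 matrix C matches after relabeling.

W_13-reps of the 8 weights in Ā_13 (same 2-coord order as C):

  λ_1+ρ ↦ (5, 7)
  λ_2+ρ ↦ (7, 4)
  λ_3+ρ ↦ (7, 4)
  λ_4+ρ ↦ (5, 7)
  λ_5+ρ ↦ (5, 7)
  λ_6+ρ ↦ (10, 3)
  λ_7+ρ ↦ (10, 3)
  λ_8+ρ ↦ (10, 3)

3 distinct reps among the 8 weights ⇒ 3 W_13-linkage classes:

[[1, 4, 5], [2, 3], [6, 7, 8]]


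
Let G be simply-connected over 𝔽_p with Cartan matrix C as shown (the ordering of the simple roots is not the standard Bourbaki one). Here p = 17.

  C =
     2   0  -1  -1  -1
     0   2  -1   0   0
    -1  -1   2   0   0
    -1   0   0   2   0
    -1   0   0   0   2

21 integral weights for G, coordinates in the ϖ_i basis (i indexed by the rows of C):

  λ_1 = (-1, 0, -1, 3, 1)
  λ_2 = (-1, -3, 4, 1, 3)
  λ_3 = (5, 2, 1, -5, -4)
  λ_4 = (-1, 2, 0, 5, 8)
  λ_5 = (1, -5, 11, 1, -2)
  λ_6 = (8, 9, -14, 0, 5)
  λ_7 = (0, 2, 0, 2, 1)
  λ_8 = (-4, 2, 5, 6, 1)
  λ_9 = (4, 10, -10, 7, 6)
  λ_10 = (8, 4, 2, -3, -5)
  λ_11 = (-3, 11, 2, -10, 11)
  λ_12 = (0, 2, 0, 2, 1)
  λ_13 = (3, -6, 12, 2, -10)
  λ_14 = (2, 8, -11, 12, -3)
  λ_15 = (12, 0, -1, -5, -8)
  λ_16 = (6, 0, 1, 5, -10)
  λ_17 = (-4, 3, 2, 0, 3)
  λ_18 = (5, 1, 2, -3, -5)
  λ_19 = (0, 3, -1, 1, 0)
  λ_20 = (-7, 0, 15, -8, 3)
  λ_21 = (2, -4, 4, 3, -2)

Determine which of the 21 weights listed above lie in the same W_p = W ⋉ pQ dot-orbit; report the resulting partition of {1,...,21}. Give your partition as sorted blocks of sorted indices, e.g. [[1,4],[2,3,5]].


Dynkin diagram of C (from the 8 off-diagonal −1 entries): D_5.

Each λ_j+ρ reduced to Ā_17; 5-tuples below use C's row order:

  1: (0, 1, 0, 4, 2)
  2: (0, 2, 3, 2, 4)
  3: (1, 3, 1, 3, 2)
  4: (2, 1, 0, 4, 7)
  5: (1, 4, 0, 2, 1)
  6: (1, 3, 1, 3, 2)
  7: (1, 3, 1, 3, 2)
  8: (2, 3, 2, 4, 1)
  9: (1, 3, 1, 3, 2)
  10: (0, 2, 3, 2, 4)
  11: (1, 4, 0, 2, 1)
  12: (1, 3, 1, 3, 2)
  13: (0, 2, 3, 2, 4)
  14: (2, 1, 0, 4, 7)
  15: (2, 1, 0, 4, 7)
  16: (2, 1, 0, 4, 7)
  17: (1, 4, 0, 2, 1)
  18: (0, 2, 3, 2, 4)
  19: (1, 4, 0, 2, 1)
  20: (2, 1, 0, 4, 7)
  21: (2, 3, 2, 4, 1)

6 distinct reps among the 21 weights ⇒ 6 W_17-linkage classes:

[[1], [2, 10, 13, 18], [3, 6, 7, 9, 12], [4, 14, 15, 16, 20], [5, 11, 17, 19], [8, 21]]


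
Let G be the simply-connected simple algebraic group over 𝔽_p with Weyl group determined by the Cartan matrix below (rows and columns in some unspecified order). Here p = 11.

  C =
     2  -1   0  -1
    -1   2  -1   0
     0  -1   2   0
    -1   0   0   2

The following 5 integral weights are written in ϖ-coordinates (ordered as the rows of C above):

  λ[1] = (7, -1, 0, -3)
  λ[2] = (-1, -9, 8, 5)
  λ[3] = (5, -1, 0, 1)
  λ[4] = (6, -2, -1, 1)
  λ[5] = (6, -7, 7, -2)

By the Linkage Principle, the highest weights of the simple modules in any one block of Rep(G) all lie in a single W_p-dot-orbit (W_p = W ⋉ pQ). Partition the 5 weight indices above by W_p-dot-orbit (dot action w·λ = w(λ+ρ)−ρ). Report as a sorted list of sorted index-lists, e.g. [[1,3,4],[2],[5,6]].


C ↔ A_4 under row/col permutation; |W(A_4)| = 120.

Ā_11 reps of the 5 weights (A_4, coords as presented):

  λ_1+ρ ↦ (6, 0, 1, 2);  λ_2+ρ ↦ (6, 0, 1, 2);  λ_3+ρ ↦ (6, 0, 1, 2);  λ_4+ρ ↦ (6, 0, 1, 2);  λ_5+ρ ↦ (0, 6, 2, 1)

2 distinct reps among the 5 weights ⇒ 2 W_11-linkage classes:

[[1, 2, 3, 4], [5]]


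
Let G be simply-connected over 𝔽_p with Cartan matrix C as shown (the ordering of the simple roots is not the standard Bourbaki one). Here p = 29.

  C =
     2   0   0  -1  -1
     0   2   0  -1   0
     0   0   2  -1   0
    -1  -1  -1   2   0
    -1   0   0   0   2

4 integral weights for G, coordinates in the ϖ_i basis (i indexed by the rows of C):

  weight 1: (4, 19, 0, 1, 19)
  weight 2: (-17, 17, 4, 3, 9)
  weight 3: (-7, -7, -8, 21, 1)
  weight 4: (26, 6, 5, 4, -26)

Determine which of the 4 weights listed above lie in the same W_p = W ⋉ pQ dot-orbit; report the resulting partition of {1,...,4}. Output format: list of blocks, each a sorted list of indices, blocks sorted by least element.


Type D_5, rank 5, |W|=1920; reorder rows/cols to standard.

Ā_29 reps of the 4 weights (D_5, coords as presented):

  λ_1 → (1, 1, 18, 1, 1);  λ_2 → (2, 6, 7, 3, 4);  λ_3 → (2, 6, 7, 3, 4);  λ_4 → (2, 6, 7, 3, 4)

These 4 weights hit 2 W_29-dot-orbits; sizes (1, 3):

[[1], [2, 3, 4]]


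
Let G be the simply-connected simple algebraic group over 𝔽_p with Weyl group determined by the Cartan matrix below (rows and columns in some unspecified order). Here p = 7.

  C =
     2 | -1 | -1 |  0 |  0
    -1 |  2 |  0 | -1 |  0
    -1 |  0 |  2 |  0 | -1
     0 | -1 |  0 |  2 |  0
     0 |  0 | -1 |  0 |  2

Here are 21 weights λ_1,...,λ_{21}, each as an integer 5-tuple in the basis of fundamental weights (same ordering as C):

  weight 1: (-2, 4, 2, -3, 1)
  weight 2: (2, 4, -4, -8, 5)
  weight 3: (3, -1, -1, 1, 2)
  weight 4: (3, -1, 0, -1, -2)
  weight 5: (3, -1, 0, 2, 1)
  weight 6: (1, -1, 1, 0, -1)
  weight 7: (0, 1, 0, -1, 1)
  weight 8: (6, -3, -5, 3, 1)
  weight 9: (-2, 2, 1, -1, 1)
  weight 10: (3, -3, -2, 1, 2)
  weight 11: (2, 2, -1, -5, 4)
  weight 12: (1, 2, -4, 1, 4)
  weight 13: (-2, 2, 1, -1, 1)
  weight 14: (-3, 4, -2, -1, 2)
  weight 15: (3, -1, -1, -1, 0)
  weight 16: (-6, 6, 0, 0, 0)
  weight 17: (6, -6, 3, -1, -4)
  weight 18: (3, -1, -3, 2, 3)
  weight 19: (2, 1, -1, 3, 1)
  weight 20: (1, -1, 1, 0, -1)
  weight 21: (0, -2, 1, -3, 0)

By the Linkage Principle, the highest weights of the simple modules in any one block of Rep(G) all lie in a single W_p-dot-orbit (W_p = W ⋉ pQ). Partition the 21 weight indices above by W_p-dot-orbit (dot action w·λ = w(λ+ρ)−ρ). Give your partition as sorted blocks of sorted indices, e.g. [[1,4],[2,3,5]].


C ↔ A_5 under row/col permutation; |W(A_5)| = 720.

Each λ_j+ρ reduced to Ā_7; 5-tuples below use C's row order:

  λ_1+ρ ↦ (1, 2, 2, 0, 0) · λ_2+ρ ↦ (2, 0, 0, 1, 1) · λ_3+ρ ↦ (4, 0, 0, 0, 1) · λ_4+ρ ↦ (4, 0, 0, 0, 1) · λ_5+ρ ↦ (4, 0, 0, 0, 1) · λ_6+ρ ↦ (2, 0, 2, 1, 0) · λ_7+ρ ↦ (1, 2, 1, 0, 2) · λ_8+ρ ↦ (1, 2, 2, 0, 0) · λ_9+ρ ↦ (1, 2, 1, 0, 2) · λ_10+ρ ↦ (1, 2, 1, 0, 2) · λ_11+ρ ↦ (2, 0, 0, 1, 1) · λ_12+ρ ↦ (1, 2, 2, 0, 0) · λ_13+ρ ↦ (1, 2, 1, 0, 2) · λ_14+ρ ↦ (1, 2, 2, 0, 0) · λ_15+ρ ↦ (4, 0, 0, 0, 1) · λ_16+ρ ↦ (1, 2, 1, 0, 2) · λ_17+ρ ↦ (2, 0, 0, 1, 1) · λ_18+ρ ↦ (2, 0, 2, 1, 0) · λ_19+ρ ↦ (1, 2, 2, 0, 0) · λ_20+ρ ↦ (2, 0, 2, 1, 0) · λ_21+ρ ↦ (2, 0, 0, 1, 1)

These 21 weights hit 5 W_7-dot-orbits; sizes (5, 4, 4, 3, 5):

[[1, 8, 12, 14, 19], [2, 11, 17, 21], [3, 4, 5, 15], [6, 18, 20], [7, 9, 10, 13, 16]]


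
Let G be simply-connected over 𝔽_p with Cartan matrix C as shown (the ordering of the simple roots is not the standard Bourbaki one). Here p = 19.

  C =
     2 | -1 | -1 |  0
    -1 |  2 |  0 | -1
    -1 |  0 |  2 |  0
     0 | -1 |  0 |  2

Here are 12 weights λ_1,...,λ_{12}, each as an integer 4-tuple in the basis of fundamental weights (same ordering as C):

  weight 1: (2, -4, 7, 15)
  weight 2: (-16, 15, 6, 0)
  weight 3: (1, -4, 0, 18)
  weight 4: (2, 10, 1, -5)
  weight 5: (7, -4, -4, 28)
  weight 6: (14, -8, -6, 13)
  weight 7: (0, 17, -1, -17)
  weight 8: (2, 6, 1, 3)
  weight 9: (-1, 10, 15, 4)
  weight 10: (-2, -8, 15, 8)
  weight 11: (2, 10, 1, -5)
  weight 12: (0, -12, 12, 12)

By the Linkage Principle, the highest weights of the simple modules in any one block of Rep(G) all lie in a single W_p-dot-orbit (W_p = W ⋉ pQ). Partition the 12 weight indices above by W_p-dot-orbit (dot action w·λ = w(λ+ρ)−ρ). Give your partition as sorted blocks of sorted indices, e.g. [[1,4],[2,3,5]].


C ↔ A_4 under row/col permutation; |W(A_4)| = 120.

Alcove-folded reps (p=19, 12 weights, presented ϖ-order):

  λ_1+ρ ↦ (0, 3, 3, 8) · λ_2+ρ ↦ (7, 1, 8, 1) · λ_3+ρ ↦ (1, 2, 0, 16) · λ_4+ρ ↦ (3, 7, 2, 4) · λ_5+ρ ↦ (3, 7, 2, 4) · λ_6+ρ ↦ (3, 7, 2, 4) · λ_7+ρ ↦ (1, 2, 0, 16) · λ_8+ρ ↦ (3, 7, 2, 4) · λ_9+ρ ↦ (0, 3, 3, 8) · λ_10+ρ ↦ (7, 1, 8, 1) · λ_11+ρ ↦ (3, 7, 2, 4) · λ_12+ρ ↦ (10, 1, 3, 2)

These 12 weights hit 5 W_19-dot-orbits; sizes (2, 2, 2, 5, 1):

[[1, 9], [2, 10], [3, 7], [4, 5, 6, 8, 11], [12]]


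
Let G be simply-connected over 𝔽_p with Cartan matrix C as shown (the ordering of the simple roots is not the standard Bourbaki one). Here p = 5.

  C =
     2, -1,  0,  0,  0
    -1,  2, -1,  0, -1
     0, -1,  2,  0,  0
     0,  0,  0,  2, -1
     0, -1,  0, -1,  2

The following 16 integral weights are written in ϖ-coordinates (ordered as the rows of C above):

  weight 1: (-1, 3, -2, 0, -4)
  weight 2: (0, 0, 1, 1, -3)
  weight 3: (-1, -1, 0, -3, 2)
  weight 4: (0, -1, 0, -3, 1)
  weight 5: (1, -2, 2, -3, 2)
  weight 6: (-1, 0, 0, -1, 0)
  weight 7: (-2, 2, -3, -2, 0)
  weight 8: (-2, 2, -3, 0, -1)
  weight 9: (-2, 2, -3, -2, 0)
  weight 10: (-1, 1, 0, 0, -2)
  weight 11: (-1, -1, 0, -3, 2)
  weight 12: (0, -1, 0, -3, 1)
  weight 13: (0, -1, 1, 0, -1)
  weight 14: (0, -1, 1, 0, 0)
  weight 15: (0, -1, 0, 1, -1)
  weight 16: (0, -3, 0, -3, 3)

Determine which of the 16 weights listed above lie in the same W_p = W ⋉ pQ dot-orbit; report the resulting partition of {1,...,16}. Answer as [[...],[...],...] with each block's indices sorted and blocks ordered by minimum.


Cartan matrix: type D_5 (|W|=1920); un-permuting the 5 rows.

Folding the 16 weights λ_j+ρ into Ā_5 (reps in the given 5-coord order):

  λ_1+ρ ↦ (0, 0, 1, 2, 1) · λ_2+ρ ↦ (0, 1, 1, 0, 1) · λ_3+ρ ↦ (0, 0, 1, 2, 1) · λ_4+ρ ↦ (1, 0, 1, 2, 0) · λ_5+ρ ↦ (0, 1, 1, 0, 1) · λ_6+ρ ↦ (0, 1, 1, 0, 1) · λ_7+ρ ↦ (1, 0, 2, 1, 0) · λ_8+ρ ↦ (1, 0, 2, 1, 0) · λ_9+ρ ↦ (1, 0, 2, 1, 0) · λ_10+ρ ↦ (0, 1, 1, 0, 1) · λ_11+ρ ↦ (0, 0, 1, 2, 1) · λ_12+ρ ↦ (1, 0, 1, 2, 0) · λ_13+ρ ↦ (1, 0, 2, 1, 0) · λ_14+ρ ↦ (1, 0, 2, 1, 0) · λ_15+ρ ↦ (1, 0, 1, 2, 0) · λ_16+ρ ↦ (1, 0, 1, 2, 0)

Grouping the 16 weights by Ā_5-representative: 4 linkage classes.

[[1, 3, 11], [2, 5, 6, 10], [4, 12, 15, 16], [7, 8, 9, 13, 14]]


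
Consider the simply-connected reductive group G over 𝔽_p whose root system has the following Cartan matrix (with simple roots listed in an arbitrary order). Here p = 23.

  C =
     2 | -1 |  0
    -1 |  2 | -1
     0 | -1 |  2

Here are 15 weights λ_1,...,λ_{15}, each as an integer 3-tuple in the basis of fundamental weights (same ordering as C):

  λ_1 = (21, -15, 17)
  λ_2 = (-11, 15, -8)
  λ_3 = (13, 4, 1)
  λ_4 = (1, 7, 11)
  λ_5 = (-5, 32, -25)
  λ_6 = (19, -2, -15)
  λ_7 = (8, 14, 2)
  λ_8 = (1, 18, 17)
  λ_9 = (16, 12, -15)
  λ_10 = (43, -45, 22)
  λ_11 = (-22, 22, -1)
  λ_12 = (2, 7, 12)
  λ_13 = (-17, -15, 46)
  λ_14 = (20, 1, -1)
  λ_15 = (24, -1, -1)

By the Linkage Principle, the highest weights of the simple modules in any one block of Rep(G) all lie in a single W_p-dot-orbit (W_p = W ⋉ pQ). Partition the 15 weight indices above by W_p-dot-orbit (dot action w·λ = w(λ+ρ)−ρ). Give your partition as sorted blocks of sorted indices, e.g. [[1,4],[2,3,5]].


A_3 Cartan matrix, 3 simple roots permuted; ρ=(1,1,1).

λ_j+ρ reflected into Ā_23 (⟨·,θ^∨⟩≤23); 3-tuples as given:

  1: (5, 14, 1);  2: (9, 1, 6);  3: (14, 5, 2);  4: (2, 8, 12);  5: (5, 1, 13);  6: (5, 14, 1);  7: (5, 14, 1);  8: (14, 5, 2);  9: (9, 1, 6);  10: (21, 2, 0);  11: (21, 2, 0);  12: (2, 8, 12);  13: (9, 1, 6);  14: (21, 2, 0);  15: (21, 2, 0)

Partition of {1..15} into 6 W_23-dot-orbits:

[[1, 6, 7], [2, 9, 13], [3, 8], [4, 12], [5], [10, 11, 14, 15]]


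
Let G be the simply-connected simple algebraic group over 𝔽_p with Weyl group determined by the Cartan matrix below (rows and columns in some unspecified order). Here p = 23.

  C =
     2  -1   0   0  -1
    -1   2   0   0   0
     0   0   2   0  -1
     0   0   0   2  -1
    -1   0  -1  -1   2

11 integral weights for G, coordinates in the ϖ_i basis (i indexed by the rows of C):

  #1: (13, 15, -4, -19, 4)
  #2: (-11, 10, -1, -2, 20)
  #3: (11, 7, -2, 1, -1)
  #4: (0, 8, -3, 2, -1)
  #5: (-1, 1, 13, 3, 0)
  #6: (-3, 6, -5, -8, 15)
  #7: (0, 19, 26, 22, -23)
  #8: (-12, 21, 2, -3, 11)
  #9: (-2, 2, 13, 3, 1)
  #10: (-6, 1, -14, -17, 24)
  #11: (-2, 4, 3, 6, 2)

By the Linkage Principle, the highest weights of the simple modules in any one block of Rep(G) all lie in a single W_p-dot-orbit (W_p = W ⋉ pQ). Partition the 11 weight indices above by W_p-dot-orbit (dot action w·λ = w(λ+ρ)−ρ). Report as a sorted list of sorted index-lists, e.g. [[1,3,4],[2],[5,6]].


Root system D_5: the 5×5 matrix C matches after relabeling.

Alcove-folded reps (p=23, 11 weights, presented ϖ-order):

  1: (1, 4, 4, 7, 2);  2: (1, 8, 0, 1, 1);  3: (1, 8, 0, 1, 1);  4: (1, 8, 0, 1, 1);  5: (0, 2, 14, 4, 1);  6: (1, 4, 4, 7, 2);  7: (1, 1, 3, 1, 0);  8: (1, 8, 0, 1, 1);  9: (0, 2, 14, 4, 1);  10: (1, 4, 4, 7, 2);  11: (1, 4, 4, 7, 2)

Partition of {1..11} into 4 W_23-dot-orbits:

[[1, 6, 10, 11], [2, 3, 4, 8], [5, 9], [7]]


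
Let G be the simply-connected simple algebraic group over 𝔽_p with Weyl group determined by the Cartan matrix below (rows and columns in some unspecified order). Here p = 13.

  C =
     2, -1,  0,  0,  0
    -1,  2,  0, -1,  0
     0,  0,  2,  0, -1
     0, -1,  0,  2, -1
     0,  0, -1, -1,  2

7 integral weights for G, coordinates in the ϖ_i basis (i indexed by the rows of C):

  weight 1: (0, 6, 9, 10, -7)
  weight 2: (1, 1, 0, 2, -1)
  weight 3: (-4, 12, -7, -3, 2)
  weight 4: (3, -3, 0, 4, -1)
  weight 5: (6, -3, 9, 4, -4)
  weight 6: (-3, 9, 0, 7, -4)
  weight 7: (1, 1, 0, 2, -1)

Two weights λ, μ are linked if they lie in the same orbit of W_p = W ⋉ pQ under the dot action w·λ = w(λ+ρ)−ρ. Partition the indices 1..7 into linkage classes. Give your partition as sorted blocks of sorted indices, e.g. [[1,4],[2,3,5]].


Cartan matrix: type A_5 (|W|=720); un-permuting the 5 rows.

λ_j+ρ reflected into Ā_13 (⟨·,θ^∨⟩≤13); 5-tuples as given:

  [1] (2, 2, 1, 3, 0)
  [2] (2, 2, 1, 3, 0)
  [3] (2, 5, 0, 3, 2)
  [4] (2, 2, 1, 3, 0)
  [5] (1, 2, 3, 0, 3)
  [6] (2, 5, 0, 3, 2)
  [7] (2, 2, 1, 3, 0)

Linkage partition of the 7 weights (3 classes, p=13):

[[1, 2, 4, 7], [3, 6], [5]]


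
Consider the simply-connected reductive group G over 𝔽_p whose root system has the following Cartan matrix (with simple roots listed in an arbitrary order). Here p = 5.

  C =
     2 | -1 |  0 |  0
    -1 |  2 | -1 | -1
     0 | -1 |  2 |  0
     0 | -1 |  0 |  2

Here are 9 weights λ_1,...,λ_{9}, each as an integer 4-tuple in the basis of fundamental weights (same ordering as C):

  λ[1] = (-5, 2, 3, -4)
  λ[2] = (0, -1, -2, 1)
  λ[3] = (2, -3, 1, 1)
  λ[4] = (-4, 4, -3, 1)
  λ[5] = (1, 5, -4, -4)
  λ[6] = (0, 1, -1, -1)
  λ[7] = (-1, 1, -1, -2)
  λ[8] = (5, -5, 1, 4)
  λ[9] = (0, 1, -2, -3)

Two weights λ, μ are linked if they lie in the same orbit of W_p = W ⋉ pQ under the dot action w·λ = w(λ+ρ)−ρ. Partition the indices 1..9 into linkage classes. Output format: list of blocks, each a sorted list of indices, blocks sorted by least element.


D_4 Cartan matrix, 4 simple roots permuted; ρ=(1,1,1,1).

W_5-reps of the 9 weights in Ā_5 (same 4-coord order as C):

  λ_1+ρ ↦ (0, 1, 0, 1);  λ_2+ρ ↦ (0, 1, 0, 1);  λ_3+ρ ↦ (1, 2, 0, 0);  λ_4+ρ ↦ (1, 2, 0, 0);  λ_5+ρ ↦ (1, 2, 0, 0);  λ_6+ρ ↦ (1, 2, 0, 0);  λ_7+ρ ↦ (0, 1, 0, 1);  λ_8+ρ ↦ (0, 1, 0, 1);  λ_9+ρ ↦ (0, 1, 0, 1)

Grouping the 9 weights by Ā_5-representative: 2 linkage classes.

[[1, 2, 7, 8, 9], [3, 4, 5, 6]]


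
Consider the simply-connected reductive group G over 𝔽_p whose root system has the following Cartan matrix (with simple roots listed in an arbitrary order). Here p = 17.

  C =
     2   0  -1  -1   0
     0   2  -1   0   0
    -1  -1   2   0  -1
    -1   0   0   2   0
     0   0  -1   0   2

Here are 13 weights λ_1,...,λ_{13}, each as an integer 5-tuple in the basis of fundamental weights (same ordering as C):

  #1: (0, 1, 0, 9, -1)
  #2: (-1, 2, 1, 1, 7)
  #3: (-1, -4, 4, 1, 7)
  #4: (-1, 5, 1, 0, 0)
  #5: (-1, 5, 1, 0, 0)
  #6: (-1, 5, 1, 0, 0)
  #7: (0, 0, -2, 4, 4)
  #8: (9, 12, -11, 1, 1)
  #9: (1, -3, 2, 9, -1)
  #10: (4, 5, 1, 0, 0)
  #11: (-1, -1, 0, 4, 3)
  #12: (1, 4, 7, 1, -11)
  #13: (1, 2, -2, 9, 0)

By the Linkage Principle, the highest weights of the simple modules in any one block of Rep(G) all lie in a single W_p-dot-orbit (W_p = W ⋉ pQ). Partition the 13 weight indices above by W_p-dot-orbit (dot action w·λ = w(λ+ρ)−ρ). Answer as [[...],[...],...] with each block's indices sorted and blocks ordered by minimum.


Dynkin diagram of C (from the 8 off-diagonal −1 entries): D_5.

Each λ_j+ρ reduced to Ā_17; 5-tuples below use C's row order:

  λ_1+ρ ↦ (1, 2, 1, 10, 0) · λ_2+ρ ↦ (0, 3, 2, 2, 8) · λ_3+ρ ↦ (0, 3, 2, 2, 8) · λ_4+ρ ↦ (0, 6, 2, 1, 1) · λ_5+ρ ↦ (0, 6, 2, 1, 1) · λ_6+ρ ↦ (0, 6, 2, 1, 1) · λ_7+ρ ↦ (0, 0, 1, 5, 4) · λ_8+ρ ↦ (0, 3, 2, 2, 8) · λ_9+ρ ↦ (1, 2, 1, 10, 0) · λ_10+ρ ↦ (0, 6, 2, 1, 1) · λ_11+ρ ↦ (0, 0, 1, 5, 4) · λ_12+ρ ↦ (0, 3, 2, 2, 8) · λ_13+ρ ↦ (1, 2, 1, 10, 0)

4 distinct reps among the 13 weights ⇒ 4 W_17-linkage classes:

[[1, 9, 13], [2, 3, 8, 12], [4, 5, 6, 10], [7, 11]]
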